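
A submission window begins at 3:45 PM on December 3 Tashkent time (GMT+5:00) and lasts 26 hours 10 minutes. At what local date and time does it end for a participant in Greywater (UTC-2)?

Convert start to UTC: 3:45 PM − 5:00 = 10:45 AM UTC on Dec 3.
Add 26 hours 10 minutes duration → 12:55 PM UTC (Dec 4).
Greywater is UTC−2:00, so local end time = 12:55 PM − 2:00 = 10:55 AM on Dec 4.

10:55 AM on December 4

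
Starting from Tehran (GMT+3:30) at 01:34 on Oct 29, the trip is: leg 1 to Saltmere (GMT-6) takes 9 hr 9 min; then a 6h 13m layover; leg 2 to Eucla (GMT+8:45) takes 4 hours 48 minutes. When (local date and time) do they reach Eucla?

02:59 on October 30

Convert departure to UTC: 01:34 − 3:30 = 22:04 UTC on Oct 28.
Add 9 hours and 9 minutes leg 1 → 07:13 UTC (Oct 29).
Add 6 hours 13 minutes layover in Saltmere → 13:26 UTC.
Add 4 hours 48 minutes leg 2 → 18:14 UTC.
Eucla is UTC+8:45, so local arrival = 18:14 + 8:45 = 02:59 on Oct 30.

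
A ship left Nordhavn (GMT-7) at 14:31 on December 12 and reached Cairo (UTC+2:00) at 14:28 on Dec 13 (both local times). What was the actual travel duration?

14 hours 57 minutes

Departure in UTC: 14:31 + 7:00 = 21:31 on Dec 12.
Arrival in UTC: 14:28 − 2:00 = 12:28 on Dec 13.
Elapsed = 12:28 − 21:31 (+1 day) = 14 hours 57 minutes.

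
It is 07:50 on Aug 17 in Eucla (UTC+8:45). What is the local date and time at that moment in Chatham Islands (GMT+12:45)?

11:50 on August 17

In UTC: 07:50 − 8:45 = 23:05 on Aug 16.
Chatham Islands is UTC+12:45: 23:05 + 12:45 = 11:50 on Aug 17.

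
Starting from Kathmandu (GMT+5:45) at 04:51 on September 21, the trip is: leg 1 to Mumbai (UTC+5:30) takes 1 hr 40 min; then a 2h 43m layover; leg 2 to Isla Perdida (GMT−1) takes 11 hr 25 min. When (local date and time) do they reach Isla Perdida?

Convert departure to UTC: 04:51 − 5:45 = 23:06 UTC on Sep 20.
Add 1 hour and 40 minutes leg 1 → 00:46 UTC (Sep 21).
Add 2 hours 43 minutes layover in Mumbai → 03:29 UTC.
Add 11 hours 25 minutes leg 2 → 14:54 UTC.
Isla Perdida is UTC−1:00, so local arrival = 14:54 − 1:00 = 13:54 on Sep 21.

13:54 on Sep 21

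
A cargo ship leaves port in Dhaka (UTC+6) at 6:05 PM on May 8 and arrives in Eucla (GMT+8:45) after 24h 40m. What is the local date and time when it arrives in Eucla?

9:30 PM on May 9

Convert departure to UTC: 6:05 PM − 6:00 = 12:05 PM UTC on May 8.
Add 24 hours 40 minutes travel time → 12:45 PM UTC (May 9).
Eucla is UTC+8:45, so local arrival = 12:45 PM + 8:45 = 9:30 PM on May 9.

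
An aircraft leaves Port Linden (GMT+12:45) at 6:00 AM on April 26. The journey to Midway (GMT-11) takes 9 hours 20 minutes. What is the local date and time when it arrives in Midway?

Convert departure to UTC: 6:00 AM − 12:45 = 5:15 PM UTC on Apr 25.
Add 9 hours and 20 minutes travel time → 2:35 AM UTC (Apr 26).
Midway is UTC−11:00, so local arrival = 2:35 AM − 11:00 = 3:35 PM on Apr 25.

3:35 PM on Apr 25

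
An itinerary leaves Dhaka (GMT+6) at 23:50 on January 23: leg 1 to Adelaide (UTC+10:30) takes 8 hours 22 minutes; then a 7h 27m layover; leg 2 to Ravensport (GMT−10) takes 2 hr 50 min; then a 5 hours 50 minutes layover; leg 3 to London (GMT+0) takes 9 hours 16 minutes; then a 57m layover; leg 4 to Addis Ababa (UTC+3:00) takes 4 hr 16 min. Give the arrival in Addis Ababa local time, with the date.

11:48 on Jan 25

Convert departure to UTC: 23:50 − 6:00 = 17:50 UTC on Jan 23.
Add 8 hours 22 minutes leg 1 → 02:12 UTC (Jan 24).
Add 7 hours 27 minutes layover in Adelaide → 09:39 UTC.
Add 2 hours 50 minutes leg 2 → 12:29 UTC.
Add 5 hours 50 minutes layover in Ravensport → 18:19 UTC.
Add 9 hours and 16 minutes leg 3 → 03:35 UTC (Jan 25).
Add 57 minutes layover in London → 04:32 UTC.
Add 4 hours and 16 minutes leg 4 → 08:48 UTC.
Addis Ababa is UTC+3:00, so local arrival = 08:48 + 3:00 = 11:48 on Jan 25.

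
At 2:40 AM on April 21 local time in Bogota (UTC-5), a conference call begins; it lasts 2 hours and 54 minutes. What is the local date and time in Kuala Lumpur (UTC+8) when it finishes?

6:34 PM on Apr 21

Convert start to UTC: 2:40 AM + 5:00 = 7:40 AM UTC on Apr 21.
Add 2 hours 54 minutes duration → 10:34 AM UTC.
Kuala Lumpur is UTC+8:00, so local end time = 10:34 AM + 8:00 = 6:34 PM on Apr 21.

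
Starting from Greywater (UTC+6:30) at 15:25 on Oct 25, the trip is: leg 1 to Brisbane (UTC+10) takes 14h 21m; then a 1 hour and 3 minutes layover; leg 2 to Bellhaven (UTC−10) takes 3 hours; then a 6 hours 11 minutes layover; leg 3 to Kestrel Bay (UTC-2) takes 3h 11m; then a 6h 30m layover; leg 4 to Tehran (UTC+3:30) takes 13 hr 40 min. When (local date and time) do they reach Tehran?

Convert departure to UTC: 15:25 − 6:30 = 08:55 UTC on Oct 25.
Add 14 hours 21 minutes leg 1 → 23:16 UTC.
Add 1 hour 3 minutes layover in Brisbane → 00:19 UTC (Oct 26).
Add 3 hours leg 2 → 03:19 UTC.
Add 6 hours 11 minutes layover in Bellhaven → 09:30 UTC.
Add 3 hours and 11 minutes leg 3 → 12:41 UTC.
Add 6 hours and 30 minutes layover in Kestrel Bay → 19:11 UTC.
Add 13 hours 40 minutes leg 4 → 08:51 UTC (Oct 27).
Tehran is UTC+3:30, so local arrival = 08:51 + 3:30 = 12:21 on Oct 27.

12:21 on October 27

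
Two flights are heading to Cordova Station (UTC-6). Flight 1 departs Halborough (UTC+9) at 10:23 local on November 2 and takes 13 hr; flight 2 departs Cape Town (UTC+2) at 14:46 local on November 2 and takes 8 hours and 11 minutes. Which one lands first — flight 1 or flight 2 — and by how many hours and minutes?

the first, by 6 hours 34 minutes

Flight 1 in UTC: 10:23 − 9:00 = 01:23 on Nov 2.
+13 hours → arrive 14:23 UTC on Nov 2.
Flight 2 in UTC: 14:46 − 2:00 = 12:46 on Nov 2.
+8 hours and 11 minutes → arrive 20:57 UTC on Nov 2.
Flight 1 lands earlier by 6 hours 34 minutes.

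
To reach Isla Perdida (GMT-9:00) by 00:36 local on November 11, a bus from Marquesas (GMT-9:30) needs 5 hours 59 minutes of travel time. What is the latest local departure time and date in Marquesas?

18:07 on November 10

Target arrival in UTC: 00:36 + 9:00 = 09:36 on Nov 11.
Subtract 5 hours 59 minutes → departure 03:37 UTC on Nov 11.
Marquesas is UTC−9:30: 03:37 − 9:30 = 18:07 on Nov 10.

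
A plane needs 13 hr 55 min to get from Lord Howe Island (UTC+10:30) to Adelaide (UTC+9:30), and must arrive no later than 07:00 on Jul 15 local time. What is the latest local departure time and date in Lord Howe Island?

Target arrival in UTC: 07:00 − 9:30 = 21:30 on Jul 14.
Subtract 13 hours 55 minutes → departure 07:35 UTC on Jul 14.
Lord Howe Island is UTC+10:30: 07:35 + 10:30 = 18:05 on Jul 14.

18:05 on July 14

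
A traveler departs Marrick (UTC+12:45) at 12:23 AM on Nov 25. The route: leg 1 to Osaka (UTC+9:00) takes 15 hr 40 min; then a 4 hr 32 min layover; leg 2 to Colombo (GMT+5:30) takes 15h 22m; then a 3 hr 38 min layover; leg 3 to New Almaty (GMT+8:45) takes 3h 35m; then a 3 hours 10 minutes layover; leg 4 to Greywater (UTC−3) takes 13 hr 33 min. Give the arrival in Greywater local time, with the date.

8:08 PM on Nov 26

Convert departure to UTC: 12:23 AM − 12:45 = 11:38 AM UTC on Nov 24.
Add 15 hours and 40 minutes leg 1 → 3:18 AM UTC (Nov 25).
Add 4 hours and 32 minutes layover in Osaka → 7:50 AM UTC.
Add 15 hours and 22 minutes leg 2 → 11:12 PM UTC.
Add 3 hours and 38 minutes layover in Colombo → 2:50 AM UTC (Nov 26).
Add 3 hours 35 minutes leg 3 → 6:25 AM UTC.
Add 3 hours 10 minutes layover in New Almaty → 9:35 AM UTC.
Add 13 hours and 33 minutes leg 4 → 11:08 PM UTC.
Greywater is UTC−3:00, so local arrival = 11:08 PM − 3:00 = 8:08 PM on Nov 26.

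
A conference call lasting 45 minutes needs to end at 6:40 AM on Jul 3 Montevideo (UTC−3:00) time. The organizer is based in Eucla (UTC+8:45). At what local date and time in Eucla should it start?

Target end time in UTC: 6:40 AM + 3:00 = 9:40 AM on Jul 3.
Subtract 45 minutes → start 8:55 AM UTC on Jul 3.
Eucla is UTC+8:45: 8:55 AM + 8:45 = 5:40 PM on Jul 3.

5:40 PM on Jul 3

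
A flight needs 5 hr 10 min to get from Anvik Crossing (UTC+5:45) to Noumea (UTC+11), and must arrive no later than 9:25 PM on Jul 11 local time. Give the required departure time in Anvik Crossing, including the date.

11:00 AM on July 11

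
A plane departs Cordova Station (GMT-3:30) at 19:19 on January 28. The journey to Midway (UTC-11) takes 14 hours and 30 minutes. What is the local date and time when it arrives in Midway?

02:19 on Jan 29

Convert departure to UTC: 19:19 + 3:30 = 22:49 UTC on Jan 28.
Add 14 hours and 30 minutes travel time → 13:19 UTC (Jan 29).
Midway is UTC−11:00, so local arrival = 13:19 − 11:00 = 02:19 on Jan 29.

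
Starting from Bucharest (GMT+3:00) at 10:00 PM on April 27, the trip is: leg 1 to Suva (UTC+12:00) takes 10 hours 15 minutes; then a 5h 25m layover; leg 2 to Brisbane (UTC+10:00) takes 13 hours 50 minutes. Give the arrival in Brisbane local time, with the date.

10:30 AM on April 29

Convert departure to UTC: 10:00 PM − 3:00 = 7:00 PM UTC on Apr 27.
Add 10 hours and 15 minutes leg 1 → 5:15 AM UTC (Apr 28).
Add 5 hours and 25 minutes layover in Suva → 10:40 AM UTC.
Add 13 hours and 50 minutes leg 2 → 12:30 AM UTC (Apr 29).
Brisbane is UTC+10:00, so local arrival = 12:30 AM + 10:00 = 10:30 AM on Apr 29.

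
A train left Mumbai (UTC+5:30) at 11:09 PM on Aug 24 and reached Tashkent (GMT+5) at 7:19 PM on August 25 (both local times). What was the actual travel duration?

Departure in UTC: 11:09 PM − 5:30 = 5:39 PM on Aug 24.
Arrival in UTC: 7:19 PM − 5:00 = 2:19 PM on Aug 25.
Elapsed = 2:19 PM − 5:39 PM (+1 day) = 20 hours 40 minutes.

20 hours 40 minutes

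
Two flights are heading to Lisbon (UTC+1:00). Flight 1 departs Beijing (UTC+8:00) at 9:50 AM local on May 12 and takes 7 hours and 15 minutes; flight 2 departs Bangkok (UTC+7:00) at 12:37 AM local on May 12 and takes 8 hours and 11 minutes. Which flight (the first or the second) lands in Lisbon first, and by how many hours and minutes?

the second, by 7 hours 17 minutes

Flight 1 in UTC: 9:50 AM − 8:00 = 1:50 AM on May 12.
+7 hours and 15 minutes → arrive 9:05 AM UTC on May 12.
Flight 2 in UTC: 12:37 AM − 7:00 = 5:37 PM on May 11.
+8 hours and 11 minutes → arrive 1:48 AM UTC on May 12.
Flight 2 lands earlier by 7 hours 17 minutes.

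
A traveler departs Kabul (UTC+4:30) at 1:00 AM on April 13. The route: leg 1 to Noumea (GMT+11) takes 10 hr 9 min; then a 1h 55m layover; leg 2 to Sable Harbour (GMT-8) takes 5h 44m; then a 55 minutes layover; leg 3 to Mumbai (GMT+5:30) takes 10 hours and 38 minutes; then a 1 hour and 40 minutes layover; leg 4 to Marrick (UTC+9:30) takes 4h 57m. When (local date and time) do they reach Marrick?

5:58 PM on Apr 14

Convert departure to UTC: 1:00 AM − 4:30 = 8:30 PM UTC on Apr 12.
Add 10 hours and 9 minutes leg 1 → 6:39 AM UTC (Apr 13).
Add 1 hour 55 minutes layover in Noumea → 8:34 AM UTC.
Add 5 hours 44 minutes leg 2 → 2:18 PM UTC.
Add 55 minutes layover in Sable Harbour → 3:13 PM UTC.
Add 10 hours 38 minutes leg 3 → 1:51 AM UTC (Apr 14).
Add 1 hour 40 minutes layover in Mumbai → 3:31 AM UTC.
Add 4 hours and 57 minutes leg 4 → 8:28 AM UTC.
Marrick is UTC+9:30, so local arrival = 8:28 AM + 9:30 = 5:58 PM on Apr 14.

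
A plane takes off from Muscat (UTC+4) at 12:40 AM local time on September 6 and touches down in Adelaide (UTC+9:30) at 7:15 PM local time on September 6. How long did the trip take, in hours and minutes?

Departure in UTC: 12:40 AM − 4:00 = 8:40 PM on Sep 5.
Arrival in UTC: 7:15 PM − 9:30 = 9:45 AM on Sep 6.
Elapsed = 9:45 AM − 8:40 PM (+1 day) = 13 hours 5 minutes.

13 hours 5 minutes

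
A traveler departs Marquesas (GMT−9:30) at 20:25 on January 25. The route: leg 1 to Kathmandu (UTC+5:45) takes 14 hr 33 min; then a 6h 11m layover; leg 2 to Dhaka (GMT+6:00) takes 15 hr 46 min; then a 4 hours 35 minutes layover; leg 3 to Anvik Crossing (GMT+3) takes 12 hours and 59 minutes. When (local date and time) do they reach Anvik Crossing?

Convert departure to UTC: 20:25 + 9:30 = 05:55 UTC on Jan 26.
Add 14 hours 33 minutes leg 1 → 20:28 UTC.
Add 6 hours and 11 minutes layover in Kathmandu → 02:39 UTC (Jan 27).
Add 15 hours 46 minutes leg 2 → 18:25 UTC.
Add 4 hours 35 minutes layover in Dhaka → 23:00 UTC.
Add 12 hours 59 minutes leg 3 → 11:59 UTC (Jan 28).
Anvik Crossing is UTC+3:00, so local arrival = 11:59 + 3:00 = 14:59 on Jan 28.

14:59 on January 28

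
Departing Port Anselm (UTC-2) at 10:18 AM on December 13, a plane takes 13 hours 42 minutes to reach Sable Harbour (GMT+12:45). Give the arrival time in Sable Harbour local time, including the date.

Convert departure to UTC: 10:18 AM + 2:00 = 12:18 PM UTC on Dec 13.
Add 13 hours 42 minutes travel time → 2:00 AM UTC (Dec 14).
Sable Harbour is UTC+12:45, so local arrival = 2:00 AM + 12:45 = 2:45 PM on Dec 14.

2:45 PM on December 14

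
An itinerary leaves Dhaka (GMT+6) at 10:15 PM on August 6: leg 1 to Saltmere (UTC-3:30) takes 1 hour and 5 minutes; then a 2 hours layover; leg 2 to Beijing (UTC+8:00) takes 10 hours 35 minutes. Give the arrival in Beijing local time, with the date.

Convert departure to UTC: 10:15 PM − 6:00 = 4:15 PM UTC on Aug 6.
Add 1 hour and 5 minutes leg 1 → 5:20 PM UTC.
Add 2 hours layover in Saltmere → 7:20 PM UTC.
Add 10 hours and 35 minutes leg 2 → 5:55 AM UTC (Aug 7).
Beijing is UTC+8:00, so local arrival = 5:55 AM + 8:00 = 1:55 PM on Aug 7.

1:55 PM on August 7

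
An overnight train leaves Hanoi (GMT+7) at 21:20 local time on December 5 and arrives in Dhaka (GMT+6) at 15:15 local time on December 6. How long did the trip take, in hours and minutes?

Departure in UTC: 21:20 − 7:00 = 14:20 on Dec 5.
Arrival in UTC: 15:15 − 6:00 = 09:15 on Dec 6.
Elapsed = 09:15 − 14:20 (+1 day) = 18 hours 55 minutes.

18 hours 55 minutes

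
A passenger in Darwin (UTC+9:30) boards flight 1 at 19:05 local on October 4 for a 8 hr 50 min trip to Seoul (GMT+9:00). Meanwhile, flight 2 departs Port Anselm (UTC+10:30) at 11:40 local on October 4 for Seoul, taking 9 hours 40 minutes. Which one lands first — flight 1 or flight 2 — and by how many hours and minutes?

the second, by 7 hours 35 minutes

Flight 1 in UTC: 19:05 − 9:30 = 09:35 on Oct 4.
+8 hours 50 minutes → arrive 18:25 UTC on Oct 4.
Flight 2 in UTC: 11:40 − 10:30 = 01:10 on Oct 4.
+9 hours and 40 minutes → arrive 10:50 UTC on Oct 4.
Flight 2 lands earlier by 7 hours 35 minutes.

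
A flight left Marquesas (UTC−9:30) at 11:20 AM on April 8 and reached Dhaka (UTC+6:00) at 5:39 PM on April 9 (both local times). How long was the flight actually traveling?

14 hours 49 minutes

Dhaka is 15:30 ahead of Marquesas.
Clock-face elapsed time (ignoring zones) is 30 hours 19 minutes.
Actual elapsed = 30 hours 19 minutes − 15:30 = 14 hours 49 minutes.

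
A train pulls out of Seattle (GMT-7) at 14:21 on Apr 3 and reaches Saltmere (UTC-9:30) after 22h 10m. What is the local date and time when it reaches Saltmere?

Convert departure to UTC: 14:21 + 7:00 = 21:21 UTC on Apr 3.
Add 22 hours 10 minutes travel time → 19:31 UTC (Apr 4).
Saltmere is UTC−9:30, so local arrival = 19:31 − 9:30 = 10:01 on Apr 4.

10:01 on April 4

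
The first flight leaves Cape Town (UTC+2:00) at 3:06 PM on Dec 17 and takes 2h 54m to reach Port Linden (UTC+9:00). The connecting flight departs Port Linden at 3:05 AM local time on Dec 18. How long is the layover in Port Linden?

Convert departure to UTC: 3:06 PM − 2:00 = 1:06 PM UTC on Dec 17.
Add 2 hours and 54 minutes flight time → 4:00 PM UTC.
Port Linden is UTC+9:00, so local arrival = 4:00 PM + 9:00 = 1:00 AM on Dec 18.
Layover = 3:05 AM − 1:00 AM = 2 hours 5 minutes.

2 hours 5 minutes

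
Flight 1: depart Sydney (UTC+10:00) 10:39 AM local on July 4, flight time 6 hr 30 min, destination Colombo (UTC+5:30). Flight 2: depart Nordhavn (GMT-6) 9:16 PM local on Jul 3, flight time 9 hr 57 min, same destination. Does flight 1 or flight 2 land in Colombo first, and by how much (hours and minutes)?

Flight 1 in UTC: 10:39 AM − 10:00 = 12:39 AM on Jul 4.
+6 hours 30 minutes → arrive 7:09 AM UTC on Jul 4.
Flight 2 in UTC: 9:16 PM + 6:00 = 3:16 AM on Jul 4.
+9 hours and 57 minutes → arrive 1:13 PM UTC on Jul 4.
Flight 1 lands earlier by 6 hours 4 minutes.

the first, by 6 hours 4 minutes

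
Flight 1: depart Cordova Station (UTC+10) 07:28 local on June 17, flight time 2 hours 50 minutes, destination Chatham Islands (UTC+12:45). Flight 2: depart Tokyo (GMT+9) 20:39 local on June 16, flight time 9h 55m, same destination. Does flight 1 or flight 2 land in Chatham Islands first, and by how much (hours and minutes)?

the second, by 2 hours 44 minutes

Flight 1 in UTC: 07:28 − 10:00 = 21:28 on Jun 16.
+2 hours and 50 minutes → arrive 00:18 UTC on Jun 17.
Flight 2 in UTC: 20:39 − 9:00 = 11:39 on Jun 16.
+9 hours and 55 minutes → arrive 21:34 UTC on Jun 16.
Flight 2 lands earlier by 2 hours 44 minutes.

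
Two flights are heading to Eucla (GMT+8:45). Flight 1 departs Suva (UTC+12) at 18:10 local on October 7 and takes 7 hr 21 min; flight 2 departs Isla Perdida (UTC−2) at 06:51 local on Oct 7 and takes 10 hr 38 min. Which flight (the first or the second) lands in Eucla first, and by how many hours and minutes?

the first, by 5 hours 58 minutes

Flight 1 in UTC: 18:10 − 12:00 = 06:10 on Oct 7.
+7 hours 21 minutes → arrive 13:31 UTC on Oct 7.
Flight 2 in UTC: 06:51 + 2:00 = 08:51 on Oct 7.
+10 hours 38 minutes → arrive 19:29 UTC on Oct 7.
Flight 1 lands earlier by 5 hours 58 minutes.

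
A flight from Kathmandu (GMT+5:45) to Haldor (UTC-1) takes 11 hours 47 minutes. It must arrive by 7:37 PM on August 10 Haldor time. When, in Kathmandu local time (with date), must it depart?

2:35 PM on Aug 10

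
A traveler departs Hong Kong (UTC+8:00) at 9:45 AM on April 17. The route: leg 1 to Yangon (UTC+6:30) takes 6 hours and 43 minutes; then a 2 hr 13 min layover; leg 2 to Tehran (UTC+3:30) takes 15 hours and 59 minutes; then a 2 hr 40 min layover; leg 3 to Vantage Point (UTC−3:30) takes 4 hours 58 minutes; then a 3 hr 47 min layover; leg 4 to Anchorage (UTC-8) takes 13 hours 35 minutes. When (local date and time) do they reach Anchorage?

Convert departure to UTC: 9:45 AM − 8:00 = 1:45 AM UTC on Apr 17.
Add 6 hours and 43 minutes leg 1 → 8:28 AM UTC.
Add 2 hours 13 minutes layover in Yangon → 10:41 AM UTC.
Add 15 hours 59 minutes leg 2 → 2:40 AM UTC (Apr 18).
Add 2 hours 40 minutes layover in Tehran → 5:20 AM UTC.
Add 4 hours 58 minutes leg 3 → 10:18 AM UTC.
Add 3 hours and 47 minutes layover in Vantage Point → 2:05 PM UTC.
Add 13 hours and 35 minutes leg 4 → 3:40 AM UTC (Apr 19).
Anchorage is UTC−8:00, so local arrival = 3:40 AM − 8:00 = 7:40 PM on Apr 18.

7:40 PM on April 18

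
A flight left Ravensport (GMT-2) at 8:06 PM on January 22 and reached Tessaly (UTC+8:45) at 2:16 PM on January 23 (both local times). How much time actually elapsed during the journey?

7 hours 25 minutes

Departure in UTC: 8:06 PM + 2:00 = 10:06 PM on Jan 22.
Arrival in UTC: 2:16 PM − 8:45 = 5:31 AM on Jan 23.
Elapsed = 5:31 AM − 10:06 PM (+1 day) = 7 hours 25 minutes.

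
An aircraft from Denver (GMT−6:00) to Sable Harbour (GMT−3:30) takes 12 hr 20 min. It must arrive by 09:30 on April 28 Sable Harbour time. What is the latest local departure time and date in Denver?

Target arrival in UTC: 09:30 + 3:30 = 13:00 on Apr 28.
Subtract 12 hours and 20 minutes → departure 00:40 UTC on Apr 28.
Denver is UTC−6:00: 00:40 − 6:00 = 18:40 on Apr 27.

18:40 on Apr 27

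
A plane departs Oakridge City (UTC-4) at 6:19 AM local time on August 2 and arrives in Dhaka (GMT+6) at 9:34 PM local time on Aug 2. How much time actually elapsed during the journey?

Dhaka is 10:00 ahead of Oakridge City.
Clock-face elapsed time (ignoring zones) is 15 hours 15 minutes.
Actual elapsed = 15 hours 15 minutes − 10:00 = 5 hours 15 minutes.

5 hours 15 minutes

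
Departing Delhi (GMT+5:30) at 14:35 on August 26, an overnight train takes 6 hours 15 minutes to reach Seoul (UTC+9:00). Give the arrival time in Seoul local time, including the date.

00:20 on Aug 27

Convert departure to UTC: 14:35 − 5:30 = 09:05 UTC on Aug 26.
Add 6 hours and 15 minutes travel time → 15:20 UTC.
Seoul is UTC+9:00, so local arrival = 15:20 + 9:00 = 00:20 on Aug 27.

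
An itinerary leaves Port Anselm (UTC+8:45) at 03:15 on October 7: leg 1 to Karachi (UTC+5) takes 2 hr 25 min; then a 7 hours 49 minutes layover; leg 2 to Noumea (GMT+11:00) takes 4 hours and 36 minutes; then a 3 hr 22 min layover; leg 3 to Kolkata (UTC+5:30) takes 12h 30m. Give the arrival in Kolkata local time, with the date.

06:42 on October 8

Convert departure to UTC: 03:15 − 8:45 = 18:30 UTC on Oct 6.
Add 2 hours and 25 minutes leg 1 → 20:55 UTC.
Add 7 hours 49 minutes layover in Karachi → 04:44 UTC (Oct 7).
Add 4 hours and 36 minutes leg 2 → 09:20 UTC.
Add 3 hours 22 minutes layover in Noumea → 12:42 UTC.
Add 12 hours and 30 minutes leg 3 → 01:12 UTC (Oct 8).
Kolkata is UTC+5:30, so local arrival = 01:12 + 5:30 = 06:42 on Oct 8.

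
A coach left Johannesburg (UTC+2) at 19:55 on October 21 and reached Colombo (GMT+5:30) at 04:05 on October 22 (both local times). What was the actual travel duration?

4 hours 40 minutes

Departure in UTC: 19:55 − 2:00 = 17:55 on Oct 21.
Arrival in UTC: 04:05 − 5:30 = 22:35 on Oct 21.
Elapsed = 22:35 − 17:55 = 4 hours 40 minutes.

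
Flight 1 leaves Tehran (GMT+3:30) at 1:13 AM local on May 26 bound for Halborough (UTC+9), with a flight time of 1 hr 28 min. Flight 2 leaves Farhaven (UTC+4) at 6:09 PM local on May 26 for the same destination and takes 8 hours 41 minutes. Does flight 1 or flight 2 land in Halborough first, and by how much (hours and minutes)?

Flight 1 in UTC: 1:13 AM − 3:30 = 9:43 PM on May 25.
+1 hour and 28 minutes → arrive 11:11 PM UTC on May 25.
Flight 2 in UTC: 6:09 PM − 4:00 = 2:09 PM on May 26.
+8 hours 41 minutes → arrive 10:50 PM UTC on May 26.
Flight 1 lands earlier by 23 hours 39 minutes.

the first, by 23 hours 39 minutes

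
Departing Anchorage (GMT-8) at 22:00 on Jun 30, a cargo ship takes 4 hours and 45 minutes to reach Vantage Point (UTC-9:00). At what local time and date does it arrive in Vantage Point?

Convert departure to UTC: 22:00 + 8:00 = 06:00 UTC on Jul 1.
Add 4 hours 45 minutes travel time → 10:45 UTC.
Vantage Point is UTC−9:00, so local arrival = 10:45 − 9:00 = 01:45 on Jul 1.

01:45 on Jul 1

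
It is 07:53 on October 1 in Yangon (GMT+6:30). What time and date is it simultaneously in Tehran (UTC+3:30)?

In UTC: 07:53 − 6:30 = 01:23 on Oct 1.
Tehran is UTC+3:30: 01:23 + 3:30 = 04:53 on Oct 1.

04:53 on October 1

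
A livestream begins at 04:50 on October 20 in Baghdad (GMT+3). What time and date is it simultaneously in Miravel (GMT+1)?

02:50 on October 20

Miravel is 2:00 behind Baghdad.
Shift by the zone difference: 04:50 − 2:00 = 02:50 on Oct 20 in Miravel.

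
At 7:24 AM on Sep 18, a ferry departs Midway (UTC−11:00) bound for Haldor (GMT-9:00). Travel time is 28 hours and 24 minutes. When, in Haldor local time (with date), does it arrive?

1:48 PM on Sep 19

Convert departure to UTC: 7:24 AM + 11:00 = 6:24 PM UTC on Sep 18.
Add 28 hours 24 minutes travel time → 10:48 PM UTC (Sep 19).
Haldor is UTC−9:00, so local arrival = 10:48 PM − 9:00 = 1:48 PM on Sep 19.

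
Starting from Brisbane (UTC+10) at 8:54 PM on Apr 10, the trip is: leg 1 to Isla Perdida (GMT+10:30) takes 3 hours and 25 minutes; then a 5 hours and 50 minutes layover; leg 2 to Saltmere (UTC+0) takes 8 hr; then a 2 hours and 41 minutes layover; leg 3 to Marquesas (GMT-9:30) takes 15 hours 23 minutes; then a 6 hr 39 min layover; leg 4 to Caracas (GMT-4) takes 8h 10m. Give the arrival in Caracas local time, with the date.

9:02 AM on April 12

Convert departure to UTC: 8:54 PM − 10:00 = 10:54 AM UTC on Apr 10.
Add 3 hours and 25 minutes leg 1 → 2:19 PM UTC.
Add 5 hours and 50 minutes layover in Isla Perdida → 8:09 PM UTC.
Add 8 hours leg 2 → 4:09 AM UTC (Apr 11).
Add 2 hours 41 minutes layover in Saltmere → 6:50 AM UTC.
Add 15 hours and 23 minutes leg 3 → 10:13 PM UTC.
Add 6 hours and 39 minutes layover in Marquesas → 4:52 AM UTC (Apr 12).
Add 8 hours and 10 minutes leg 4 → 1:02 PM UTC.
Caracas is UTC−4:00, so local arrival = 1:02 PM − 4:00 = 9:02 AM on Apr 12.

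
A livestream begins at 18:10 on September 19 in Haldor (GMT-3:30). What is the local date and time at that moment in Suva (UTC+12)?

09:40 on September 20

In UTC: 18:10 + 3:30 = 21:40 on Sep 19.
Suva is UTC+12:00: 21:40 + 12:00 = 09:40 on Sep 20.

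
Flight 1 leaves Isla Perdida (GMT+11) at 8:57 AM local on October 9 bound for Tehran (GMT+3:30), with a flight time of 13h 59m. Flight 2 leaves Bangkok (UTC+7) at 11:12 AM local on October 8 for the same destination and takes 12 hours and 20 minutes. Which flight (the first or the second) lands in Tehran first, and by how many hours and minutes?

Flight 1 in UTC: 8:57 AM − 11:00 = 9:57 PM on Oct 8.
+13 hours and 59 minutes → arrive 11:56 AM UTC on Oct 9.
Flight 2 in UTC: 11:12 AM − 7:00 = 4:12 AM on Oct 8.
+12 hours and 20 minutes → arrive 4:32 PM UTC on Oct 8.
Flight 2 lands earlier by 19 hours 24 minutes.

the second, by 19 hours 24 minutes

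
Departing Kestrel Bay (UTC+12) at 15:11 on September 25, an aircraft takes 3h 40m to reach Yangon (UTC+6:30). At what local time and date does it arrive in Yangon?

Convert departure to UTC: 15:11 − 12:00 = 03:11 UTC on Sep 25.
Add 3 hours 40 minutes travel time → 06:51 UTC.
Yangon is UTC+6:30, so local arrival = 06:51 + 6:30 = 13:21 on Sep 25.

13:21 on Sep 25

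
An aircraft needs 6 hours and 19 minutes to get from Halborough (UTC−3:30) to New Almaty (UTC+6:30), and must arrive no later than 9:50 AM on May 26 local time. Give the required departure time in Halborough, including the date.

5:31 PM on May 25

Target arrival in UTC: 9:50 AM − 6:30 = 3:20 AM on May 26.
Subtract 6 hours 19 minutes → departure 9:01 PM UTC on May 25.
Halborough is UTC−3:30: 9:01 PM − 3:30 = 5:31 PM on May 25.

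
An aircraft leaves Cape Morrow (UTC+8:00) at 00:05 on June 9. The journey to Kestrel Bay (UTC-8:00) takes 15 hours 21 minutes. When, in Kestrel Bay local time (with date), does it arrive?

Convert departure to UTC: 00:05 − 8:00 = 16:05 UTC on Jun 8.
Add 15 hours and 21 minutes travel time → 07:26 UTC (Jun 9).
Kestrel Bay is UTC−8:00, so local arrival = 07:26 − 8:00 = 23:26 on Jun 8.

23:26 on June 8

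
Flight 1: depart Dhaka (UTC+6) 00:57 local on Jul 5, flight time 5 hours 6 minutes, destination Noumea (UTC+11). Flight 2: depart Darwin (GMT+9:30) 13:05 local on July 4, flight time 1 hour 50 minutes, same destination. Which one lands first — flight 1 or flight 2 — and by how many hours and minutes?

the second, by 18 hours 38 minutes

Flight 1 in UTC: 00:57 − 6:00 = 18:57 on Jul 4.
+5 hours and 6 minutes → arrive 00:03 UTC on Jul 5.
Flight 2 in UTC: 13:05 − 9:30 = 03:35 on Jul 4.
+1 hour 50 minutes → arrive 05:25 UTC on Jul 4.
Flight 2 lands earlier by 18 hours 38 minutes.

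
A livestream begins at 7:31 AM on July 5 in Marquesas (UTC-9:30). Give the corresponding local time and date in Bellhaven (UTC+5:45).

10:46 PM on July 5

Bellhaven is 15:15 ahead of Marquesas.
Shift by the zone difference: 7:31 AM + 15:15 = 10:46 PM on Jul 5 in Bellhaven.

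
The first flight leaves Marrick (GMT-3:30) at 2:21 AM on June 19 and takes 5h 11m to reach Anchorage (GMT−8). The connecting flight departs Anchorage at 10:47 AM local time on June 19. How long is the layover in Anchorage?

Convert departure to UTC: 2:21 AM + 3:30 = 5:51 AM UTC on Jun 19.
Add 5 hours 11 minutes flight time → 11:02 AM UTC.
Anchorage is UTC−8:00, so local arrival = 11:02 AM − 8:00 = 3:02 AM on Jun 19.
Layover = 10:47 AM − 3:02 AM = 7 hours 45 minutes.

7 hours 45 minutes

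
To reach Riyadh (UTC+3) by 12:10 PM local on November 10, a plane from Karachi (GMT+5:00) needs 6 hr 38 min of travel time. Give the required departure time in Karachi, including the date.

7:32 AM on November 10

Target arrival in UTC: 12:10 PM − 3:00 = 9:10 AM on Nov 10.
Subtract 6 hours and 38 minutes → departure 2:32 AM UTC on Nov 10.
Karachi is UTC+5:00: 2:32 AM + 5:00 = 7:32 AM on Nov 10.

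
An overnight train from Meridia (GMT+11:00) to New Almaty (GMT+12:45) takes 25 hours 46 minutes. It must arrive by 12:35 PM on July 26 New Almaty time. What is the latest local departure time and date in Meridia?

9:04 AM on July 25

Target arrival in UTC: 12:35 PM − 12:45 = 11:50 PM on Jul 25.
Subtract 25 hours and 46 minutes → departure 10:04 PM UTC on Jul 24.
Meridia is UTC+11:00: 10:04 PM + 11:00 = 9:04 AM on Jul 25.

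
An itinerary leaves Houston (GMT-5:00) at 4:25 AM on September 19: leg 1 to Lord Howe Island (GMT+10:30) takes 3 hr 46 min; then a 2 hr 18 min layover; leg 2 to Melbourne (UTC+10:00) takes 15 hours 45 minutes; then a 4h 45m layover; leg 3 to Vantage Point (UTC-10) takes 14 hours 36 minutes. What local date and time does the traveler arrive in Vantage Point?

Convert departure to UTC: 4:25 AM + 5:00 = 9:25 AM UTC on Sep 19.
Add 3 hours and 46 minutes leg 1 → 1:11 PM UTC.
Add 2 hours 18 minutes layover in Lord Howe Island → 3:29 PM UTC.
Add 15 hours and 45 minutes leg 2 → 7:14 AM UTC (Sep 20).
Add 4 hours and 45 minutes layover in Melbourne → 11:59 AM UTC.
Add 14 hours and 36 minutes leg 3 → 2:35 AM UTC (Sep 21).
Vantage Point is UTC−10:00, so local arrival = 2:35 AM − 10:00 = 4:35 PM on Sep 20.

4:35 PM on September 20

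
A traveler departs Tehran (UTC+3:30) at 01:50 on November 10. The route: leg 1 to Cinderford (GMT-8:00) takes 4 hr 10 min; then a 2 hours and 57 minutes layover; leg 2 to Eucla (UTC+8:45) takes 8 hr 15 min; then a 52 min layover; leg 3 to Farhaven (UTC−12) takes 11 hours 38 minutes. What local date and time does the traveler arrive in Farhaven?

Convert departure to UTC: 01:50 − 3:30 = 22:20 UTC on Nov 9.
Add 4 hours 10 minutes leg 1 → 02:30 UTC (Nov 10).
Add 2 hours and 57 minutes layover in Cinderford → 05:27 UTC.
Add 8 hours 15 minutes leg 2 → 13:42 UTC.
Add 52 minutes layover in Eucla → 14:34 UTC.
Add 11 hours and 38 minutes leg 3 → 02:12 UTC (Nov 11).
Farhaven is UTC−12:00, so local arrival = 02:12 − 12:00 = 14:12 on Nov 10.

14:12 on November 10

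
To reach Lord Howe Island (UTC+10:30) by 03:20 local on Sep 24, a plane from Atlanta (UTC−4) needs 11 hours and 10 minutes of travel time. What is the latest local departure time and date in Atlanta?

Target arrival in UTC: 03:20 − 10:30 = 16:50 on Sep 23.
Subtract 11 hours and 10 minutes → departure 05:40 UTC on Sep 23.
Atlanta is UTC−4:00: 05:40 − 4:00 = 01:40 on Sep 23.

01:40 on Sep 23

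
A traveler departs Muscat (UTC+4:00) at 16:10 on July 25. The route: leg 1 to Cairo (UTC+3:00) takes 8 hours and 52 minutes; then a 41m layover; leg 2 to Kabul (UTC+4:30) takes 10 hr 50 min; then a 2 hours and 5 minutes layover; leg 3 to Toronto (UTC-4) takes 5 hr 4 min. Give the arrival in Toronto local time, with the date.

11:42 on July 26

Convert departure to UTC: 16:10 − 4:00 = 12:10 UTC on Jul 25.
Add 8 hours and 52 minutes leg 1 → 21:02 UTC.
Add 41 minutes layover in Cairo → 21:43 UTC.
Add 10 hours 50 minutes leg 2 → 08:33 UTC (Jul 26).
Add 2 hours 5 minutes layover in Kabul → 10:38 UTC.
Add 5 hours 4 minutes leg 3 → 15:42 UTC.
Toronto is UTC−4:00, so local arrival = 15:42 − 4:00 = 11:42 on Jul 26.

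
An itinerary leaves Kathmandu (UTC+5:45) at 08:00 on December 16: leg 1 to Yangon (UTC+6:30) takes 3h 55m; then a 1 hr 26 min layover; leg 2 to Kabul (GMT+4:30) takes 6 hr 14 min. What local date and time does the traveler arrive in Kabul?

18:20 on Dec 16

Convert departure to UTC: 08:00 − 5:45 = 02:15 UTC on Dec 16.
Add 3 hours 55 minutes leg 1 → 06:10 UTC.
Add 1 hour 26 minutes layover in Yangon → 07:36 UTC.
Add 6 hours 14 minutes leg 2 → 13:50 UTC.
Kabul is UTC+4:30, so local arrival = 13:50 + 4:30 = 18:20 on Dec 16.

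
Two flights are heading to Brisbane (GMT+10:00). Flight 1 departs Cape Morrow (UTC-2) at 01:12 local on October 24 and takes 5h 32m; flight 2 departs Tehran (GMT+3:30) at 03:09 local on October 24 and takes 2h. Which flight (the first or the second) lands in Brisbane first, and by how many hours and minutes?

the second, by 7 hours 5 minutes

Flight 1 in UTC: 01:12 + 2:00 = 03:12 on Oct 24.
+5 hours and 32 minutes → arrive 08:44 UTC on Oct 24.
Flight 2 in UTC: 03:09 − 3:30 = 23:39 on Oct 23.
+2 hours → arrive 01:39 UTC on Oct 24.
Flight 2 lands earlier by 7 hours 5 minutes.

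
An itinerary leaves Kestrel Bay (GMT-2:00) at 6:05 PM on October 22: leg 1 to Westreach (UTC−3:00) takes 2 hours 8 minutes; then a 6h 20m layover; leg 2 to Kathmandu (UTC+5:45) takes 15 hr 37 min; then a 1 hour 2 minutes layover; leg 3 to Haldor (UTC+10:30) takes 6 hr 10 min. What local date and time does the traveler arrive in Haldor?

Convert departure to UTC: 6:05 PM + 2:00 = 8:05 PM UTC on Oct 22.
Add 2 hours and 8 minutes leg 1 → 10:13 PM UTC.
Add 6 hours and 20 minutes layover in Westreach → 4:33 AM UTC (Oct 23).
Add 15 hours 37 minutes leg 2 → 8:10 PM UTC.
Add 1 hour 2 minutes layover in Kathmandu → 9:12 PM UTC.
Add 6 hours and 10 minutes leg 3 → 3:22 AM UTC (Oct 24).
Haldor is UTC+10:30, so local arrival = 3:22 AM + 10:30 = 1:52 PM on Oct 24.

1:52 PM on Oct 24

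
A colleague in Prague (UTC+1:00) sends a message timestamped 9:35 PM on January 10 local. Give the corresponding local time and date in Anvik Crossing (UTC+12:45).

9:20 AM on January 11

In UTC: 9:35 PM − 1:00 = 8:35 PM on Jan 10.
Anvik Crossing is UTC+12:45: 8:35 PM + 12:45 = 9:20 AM on Jan 11.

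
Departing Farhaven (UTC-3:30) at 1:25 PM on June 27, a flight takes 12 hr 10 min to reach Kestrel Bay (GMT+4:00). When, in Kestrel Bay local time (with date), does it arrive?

9:05 AM on Jun 28

Kestrel Bay is 7:30 ahead of Farhaven.
After 12 hours and 10 minutes it is 1:35 AM (Jun 28) in Farhaven.
Shift by the zone difference: 1:35 AM + 7:30 = 9:05 AM on Jun 28 in Kestrel Bay.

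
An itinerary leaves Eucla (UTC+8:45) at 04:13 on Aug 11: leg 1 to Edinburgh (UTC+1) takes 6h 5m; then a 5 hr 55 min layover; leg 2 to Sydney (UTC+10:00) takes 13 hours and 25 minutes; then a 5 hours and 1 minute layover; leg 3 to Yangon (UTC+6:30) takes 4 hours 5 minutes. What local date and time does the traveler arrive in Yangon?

12:29 on Aug 12

Convert departure to UTC: 04:13 − 8:45 = 19:28 UTC on Aug 10.
Add 6 hours and 5 minutes leg 1 → 01:33 UTC (Aug 11).
Add 5 hours 55 minutes layover in Edinburgh → 07:28 UTC.
Add 13 hours and 25 minutes leg 2 → 20:53 UTC.
Add 5 hours and 1 minute layover in Sydney → 01:54 UTC (Aug 12).
Add 4 hours and 5 minutes leg 3 → 05:59 UTC.
Yangon is UTC+6:30, so local arrival = 05:59 + 6:30 = 12:29 on Aug 12.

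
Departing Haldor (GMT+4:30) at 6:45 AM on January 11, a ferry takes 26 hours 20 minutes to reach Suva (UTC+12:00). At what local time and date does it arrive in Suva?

4:35 PM on Jan 12

Convert departure to UTC: 6:45 AM − 4:30 = 2:15 AM UTC on Jan 11.
Add 26 hours 20 minutes travel time → 4:35 AM UTC (Jan 12).
Suva is UTC+12:00, so local arrival = 4:35 AM + 12:00 = 4:35 PM on Jan 12.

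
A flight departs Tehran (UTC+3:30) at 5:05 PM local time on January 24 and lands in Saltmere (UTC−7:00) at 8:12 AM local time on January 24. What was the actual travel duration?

1 hour 37 minutes

Departure in UTC: 5:05 PM − 3:30 = 1:35 PM on Jan 24.
Arrival in UTC: 8:12 AM + 7:00 = 3:12 PM on Jan 24.
Elapsed = 3:12 PM − 1:35 PM = 1 hour 37 minutes.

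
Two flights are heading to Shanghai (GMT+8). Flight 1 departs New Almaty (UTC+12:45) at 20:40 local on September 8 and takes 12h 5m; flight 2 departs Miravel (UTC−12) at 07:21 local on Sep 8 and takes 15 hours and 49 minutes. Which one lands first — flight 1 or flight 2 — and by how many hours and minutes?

Flight 1 in UTC: 20:40 − 12:45 = 07:55 on Sep 8.
+12 hours and 5 minutes → arrive 20:00 UTC on Sep 8.
Flight 2 in UTC: 07:21 + 12:00 = 19:21 on Sep 8.
+15 hours 49 minutes → arrive 11:10 UTC on Sep 9.
Flight 1 lands earlier by 15 hours 10 minutes.

the first, by 15 hours 10 minutes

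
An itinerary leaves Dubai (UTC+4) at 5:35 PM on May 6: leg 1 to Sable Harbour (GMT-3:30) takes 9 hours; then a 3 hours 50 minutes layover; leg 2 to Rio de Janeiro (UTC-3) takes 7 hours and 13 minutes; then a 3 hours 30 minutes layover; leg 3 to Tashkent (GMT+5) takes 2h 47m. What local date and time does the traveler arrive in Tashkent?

8:55 PM on May 7

Convert departure to UTC: 5:35 PM − 4:00 = 1:35 PM UTC on May 6.
Add 9 hours leg 1 → 10:35 PM UTC.
Add 3 hours and 50 minutes layover in Sable Harbour → 2:25 AM UTC (May 7).
Add 7 hours 13 minutes leg 2 → 9:38 AM UTC.
Add 3 hours and 30 minutes layover in Rio de Janeiro → 1:08 PM UTC.
Add 2 hours 47 minutes leg 3 → 3:55 PM UTC.
Tashkent is UTC+5:00, so local arrival = 3:55 PM + 5:00 = 8:55 PM on May 7.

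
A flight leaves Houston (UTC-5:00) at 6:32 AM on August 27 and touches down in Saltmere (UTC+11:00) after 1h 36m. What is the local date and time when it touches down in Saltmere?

12:08 AM on Aug 28

Convert departure to UTC: 6:32 AM + 5:00 = 11:32 AM UTC on Aug 27.
Add 1 hour 36 minutes travel time → 1:08 PM UTC.
Saltmere is UTC+11:00, so local arrival = 1:08 PM + 11:00 = 12:08 AM on Aug 28.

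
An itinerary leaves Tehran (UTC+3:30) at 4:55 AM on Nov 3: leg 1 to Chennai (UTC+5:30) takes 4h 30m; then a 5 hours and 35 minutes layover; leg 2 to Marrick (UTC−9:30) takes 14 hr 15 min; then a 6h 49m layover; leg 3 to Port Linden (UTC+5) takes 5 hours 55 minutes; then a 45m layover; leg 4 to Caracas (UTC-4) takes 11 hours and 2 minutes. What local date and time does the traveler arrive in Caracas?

10:16 PM on November 4

Convert departure to UTC: 4:55 AM − 3:30 = 1:25 AM UTC on Nov 3.
Add 4 hours 30 minutes leg 1 → 5:55 AM UTC.
Add 5 hours 35 minutes layover in Chennai → 11:30 AM UTC.
Add 14 hours and 15 minutes leg 2 → 1:45 AM UTC (Nov 4).
Add 6 hours and 49 minutes layover in Marrick → 8:34 AM UTC.
Add 5 hours and 55 minutes leg 3 → 2:29 PM UTC.
Add 45 minutes layover in Port Linden → 3:14 PM UTC.
Add 11 hours 2 minutes leg 4 → 2:16 AM UTC (Nov 5).
Caracas is UTC−4:00, so local arrival = 2:16 AM − 4:00 = 10:16 PM on Nov 4.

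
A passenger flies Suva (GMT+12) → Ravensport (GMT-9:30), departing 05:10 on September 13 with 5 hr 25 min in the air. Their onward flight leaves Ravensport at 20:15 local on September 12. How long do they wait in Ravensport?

7 hours 10 minutes

Convert departure to UTC: 05:10 − 12:00 = 17:10 UTC on Sep 12.
Add 5 hours and 25 minutes flight time → 22:35 UTC.
Ravensport is UTC−9:30, so local arrival = 22:35 − 9:30 = 13:05 on Sep 12.
Layover = 20:15 − 13:05 = 7 hours 10 minutes.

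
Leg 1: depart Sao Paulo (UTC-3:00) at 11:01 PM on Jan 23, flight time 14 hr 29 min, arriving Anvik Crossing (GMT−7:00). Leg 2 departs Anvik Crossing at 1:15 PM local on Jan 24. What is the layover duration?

3 hours 45 minutes

Convert departure to UTC: 11:01 PM + 3:00 = 2:01 AM UTC on Jan 24.
Add 14 hours and 29 minutes flight time → 4:30 PM UTC.
Anvik Crossing is UTC−7:00, so local arrival = 4:30 PM − 7:00 = 9:30 AM on Jan 24.
Layover = 1:15 PM − 9:30 AM = 3 hours 45 minutes.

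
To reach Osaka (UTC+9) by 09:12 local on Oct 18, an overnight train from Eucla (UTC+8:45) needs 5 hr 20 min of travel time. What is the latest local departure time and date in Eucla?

03:37 on October 18

Target arrival in UTC: 09:12 − 9:00 = 00:12 on Oct 18.
Subtract 5 hours 20 minutes → departure 18:52 UTC on Oct 17.
Eucla is UTC+8:45: 18:52 + 8:45 = 03:37 on Oct 18.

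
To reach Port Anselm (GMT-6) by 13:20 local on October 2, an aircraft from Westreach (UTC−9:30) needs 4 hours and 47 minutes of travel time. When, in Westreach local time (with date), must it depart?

Target arrival in UTC: 13:20 + 6:00 = 19:20 on Oct 2.
Subtract 4 hours 47 minutes → departure 14:33 UTC on Oct 2.
Westreach is UTC−9:30: 14:33 − 9:30 = 05:03 on Oct 2.

05:03 on Oct 2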